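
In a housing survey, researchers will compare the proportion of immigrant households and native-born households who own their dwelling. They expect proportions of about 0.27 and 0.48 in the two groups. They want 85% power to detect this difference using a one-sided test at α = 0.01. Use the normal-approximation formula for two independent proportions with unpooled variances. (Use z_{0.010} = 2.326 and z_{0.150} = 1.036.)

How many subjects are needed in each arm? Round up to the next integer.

n = 115 per group

n = (z_α + z_β)² · [p₁(1−p₁) + p₂(1−p₂)] / (p₁ − p₂)²
  = (2.326 + 1.036)² · (0.27·0.73 + 0.48·0.52) / (-0.21)²
  = (3.362)² · (0.1971 + 0.2496) / 0.0441
  = 11.3030 · 0.4467 / 0.0441
  = 114.49
Round up → n = 115 per group.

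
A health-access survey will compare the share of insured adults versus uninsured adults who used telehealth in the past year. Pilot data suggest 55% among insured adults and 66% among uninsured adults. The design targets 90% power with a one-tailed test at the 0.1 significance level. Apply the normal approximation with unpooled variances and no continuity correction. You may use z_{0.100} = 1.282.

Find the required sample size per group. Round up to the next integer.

n = (z_α + z_β)² · [p₁(1−p₁) + p₂(1−p₂)] / (p₁ − p₂)²
  = (1.282 + 1.282)² · (0.55·0.45 + 0.66·0.34) / (-0.11)²
  = (2.564)² · (0.2475 + 0.2244) / 0.0121
  = 6.5741 · 0.4719 / 0.0121
  = 256.39
Round up → n = 257 per group.

n = 257 per group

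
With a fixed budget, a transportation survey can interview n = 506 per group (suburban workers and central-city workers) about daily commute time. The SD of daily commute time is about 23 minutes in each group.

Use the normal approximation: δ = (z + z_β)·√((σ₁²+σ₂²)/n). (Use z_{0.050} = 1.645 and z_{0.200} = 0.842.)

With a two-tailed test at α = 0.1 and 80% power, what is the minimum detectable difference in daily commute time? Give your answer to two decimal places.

δ = (z_{α/2} + z_β) · √((σ₁²+σ₂²)/n)
  = (1.645 + 0.842) · √(1058/506)
  = 2.487 · √2.0909
  = 2.487 · 1.4460
  = 3.5962

Minimum detectable difference ≈ 3.60 minutes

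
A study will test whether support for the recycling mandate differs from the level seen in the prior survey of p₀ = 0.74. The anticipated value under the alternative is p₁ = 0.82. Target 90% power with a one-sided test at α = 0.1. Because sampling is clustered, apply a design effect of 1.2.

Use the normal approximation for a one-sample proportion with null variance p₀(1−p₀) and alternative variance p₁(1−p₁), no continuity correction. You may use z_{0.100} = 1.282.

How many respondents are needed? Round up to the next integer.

n = 209

n = [z_α·√(p₀q₀) + z_β·√(p₁q₁)]² / (p₁ − p₀)²
  = [1.282·√(0.74·0.26) + 1.282·√(0.82·0.18)]² / (0.08)²
  = [1.282·0.4386 + 1.282·0.3842]² / 0.0064
  = [1.0549]² / 0.0064
  = 173.86
Design effect: 1.2 × 173.86 = 208.64.
Round up → n = 209.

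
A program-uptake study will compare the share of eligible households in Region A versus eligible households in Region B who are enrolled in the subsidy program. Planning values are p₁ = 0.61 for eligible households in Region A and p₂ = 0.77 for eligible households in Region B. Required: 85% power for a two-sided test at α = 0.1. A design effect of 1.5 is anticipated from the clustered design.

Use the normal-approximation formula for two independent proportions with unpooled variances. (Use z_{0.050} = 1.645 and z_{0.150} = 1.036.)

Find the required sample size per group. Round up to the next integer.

n = 175 per group

n = (z_{α/2} + z_β)² · [p₁(1−p₁) + p₂(1−p₂)] / (p₁ − p₂)²
  = (1.645 + 1.036)² · (0.61·0.39 + 0.77·0.23) / (-0.16)²
  = (2.681)² · (0.2379 + 0.1771) / 0.0256
  = 7.1878 · 0.4150 / 0.0256
  = 116.52
Design effect: 1.5 × 116.52 = 174.78.
Round up → n = 175 per group.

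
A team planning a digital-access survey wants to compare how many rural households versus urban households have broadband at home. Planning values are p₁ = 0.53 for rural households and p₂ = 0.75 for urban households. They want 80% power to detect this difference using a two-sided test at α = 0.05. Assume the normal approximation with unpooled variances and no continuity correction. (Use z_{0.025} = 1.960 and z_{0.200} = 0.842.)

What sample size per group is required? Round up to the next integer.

n = (z_{α/2} + z_β)² · [p₁(1−p₁) + p₂(1−p₂)] / (p₁ − p₂)²
  = (1.960 + 0.842)² · (0.53·0.47 + 0.75·0.25) / (-0.22)²
  = (2.802)² · (0.2491 + 0.1875) / 0.0484
  = 7.8512 · 0.4366 / 0.0484
  = 70.82
Round up → n = 71 per group.

n = 71 per group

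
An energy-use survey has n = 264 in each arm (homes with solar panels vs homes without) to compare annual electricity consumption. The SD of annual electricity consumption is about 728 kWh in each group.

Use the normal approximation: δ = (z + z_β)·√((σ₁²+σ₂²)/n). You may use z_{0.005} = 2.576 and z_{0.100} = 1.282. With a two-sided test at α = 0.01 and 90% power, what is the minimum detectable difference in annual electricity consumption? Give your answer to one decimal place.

δ = (z_{α/2} + z_β) · √((σ₁²+σ₂²)/n)
  = (2.576 + 1.282) · √(1059968/264)
  = 3.858 · √4015.0
  = 3.858 · 63.3643
  = 244.4593

Minimum detectable difference ≈ 244.5 kWh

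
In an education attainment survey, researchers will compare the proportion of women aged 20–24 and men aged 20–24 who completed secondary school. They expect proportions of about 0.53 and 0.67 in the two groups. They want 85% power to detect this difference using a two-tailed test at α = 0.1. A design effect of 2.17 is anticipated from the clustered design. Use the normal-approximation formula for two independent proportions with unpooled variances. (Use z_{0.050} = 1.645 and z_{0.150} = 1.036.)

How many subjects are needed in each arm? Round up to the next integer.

n = 375 per group

n = (z_{α/2} + z_β)² · [p₁(1−p₁) + p₂(1−p₂)] / (p₁ − p₂)²
  = (1.645 + 1.036)² · (0.53·0.47 + 0.67·0.33) / (-0.14)²
  = (2.681)² · (0.2491 + 0.2211) / 0.0196
  = 7.1878 · 0.4702 / 0.0196
  = 172.43
Design effect: 2.17 × 172.43 = 374.18.
Round up → n = 375 per group.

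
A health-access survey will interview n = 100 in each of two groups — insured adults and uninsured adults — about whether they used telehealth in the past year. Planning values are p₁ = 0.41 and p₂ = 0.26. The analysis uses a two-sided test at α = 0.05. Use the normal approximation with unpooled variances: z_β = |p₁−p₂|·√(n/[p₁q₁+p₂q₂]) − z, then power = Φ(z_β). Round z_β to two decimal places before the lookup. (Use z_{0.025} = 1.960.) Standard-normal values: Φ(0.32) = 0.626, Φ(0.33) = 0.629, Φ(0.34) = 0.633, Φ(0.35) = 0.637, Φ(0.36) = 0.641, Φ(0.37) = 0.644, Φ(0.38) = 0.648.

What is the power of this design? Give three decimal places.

z_β = |p₁−p₂|·√(n/[p₁q₁+p₂q₂]) − z_{α/2}
    = 0.15 · √(100/0.4343) − 1.960
    = 0.15 · 15.1742 − 1.960
    = 2.2761 − 1.960 = 0.3161 → 0.32
Power = Φ(0.32) = 0.626.

Power ≈ 0.626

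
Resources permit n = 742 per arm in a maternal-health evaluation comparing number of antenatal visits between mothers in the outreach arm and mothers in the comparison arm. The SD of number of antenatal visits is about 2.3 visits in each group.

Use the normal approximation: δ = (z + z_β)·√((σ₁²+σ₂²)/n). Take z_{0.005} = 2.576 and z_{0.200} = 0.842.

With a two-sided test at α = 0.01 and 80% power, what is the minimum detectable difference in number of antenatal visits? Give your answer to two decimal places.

δ = (z_{α/2} + z_β) · √((σ₁²+σ₂²)/n)
  = (2.576 + 0.842) · √(10.58/742)
  = 3.418 · √0.01426
  = 3.418 · 0.1194
  = 0.4081

Minimum detectable difference ≈ 0.41 visits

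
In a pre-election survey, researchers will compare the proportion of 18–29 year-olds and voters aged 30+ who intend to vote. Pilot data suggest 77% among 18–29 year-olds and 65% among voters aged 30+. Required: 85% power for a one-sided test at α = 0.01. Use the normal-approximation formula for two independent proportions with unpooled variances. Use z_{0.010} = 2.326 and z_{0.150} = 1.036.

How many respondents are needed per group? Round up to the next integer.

n = (z_α + z_β)² · [p₁(1−p₁) + p₂(1−p₂)] / (p₁ − p₂)²
  = (2.326 + 1.036)² · (0.77·0.23 + 0.65·0.35) / (0.12)²
  = (3.362)² · (0.1771 + 0.2275) / 0.0144
  = 11.3030 · 0.4046 / 0.0144
  = 317.58
Round up → n = 318 per group.

n = 318 per group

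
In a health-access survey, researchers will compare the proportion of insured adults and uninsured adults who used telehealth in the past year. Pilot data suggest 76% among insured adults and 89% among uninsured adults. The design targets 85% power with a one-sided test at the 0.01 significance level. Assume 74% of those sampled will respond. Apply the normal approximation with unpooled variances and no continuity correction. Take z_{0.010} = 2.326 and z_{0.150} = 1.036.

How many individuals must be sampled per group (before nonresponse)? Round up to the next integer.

n = (z_α + z_β)² · [p₁(1−p₁) + p₂(1−p₂)] / (p₁ − p₂)²
  = (2.326 + 1.036)² · (0.76·0.24 + 0.89·0.11) / (-0.13)²
  = (3.362)² · (0.1824 + 0.0979) / 0.0169
  = 11.3030 · 0.2803 / 0.0169
  = 187.47
Adjust for 74% response: 187.47 / 0.74 = 253.34.
Round up → n = 254 per group.

n = 254 per group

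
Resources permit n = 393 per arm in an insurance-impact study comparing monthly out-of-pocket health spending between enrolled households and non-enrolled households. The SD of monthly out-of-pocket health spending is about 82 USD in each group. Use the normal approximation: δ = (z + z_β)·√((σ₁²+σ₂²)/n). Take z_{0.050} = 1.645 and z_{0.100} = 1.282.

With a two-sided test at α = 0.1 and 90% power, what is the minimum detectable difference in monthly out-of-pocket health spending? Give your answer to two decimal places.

Minimum detectable difference ≈ 17.12 USD

δ = (z_{α/2} + z_β) · √((σ₁²+σ₂²)/n)
  = (1.645 + 1.282) · √(13448/393)
  = 2.927 · √34.2188
  = 2.927 · 5.8497
  = 17.1220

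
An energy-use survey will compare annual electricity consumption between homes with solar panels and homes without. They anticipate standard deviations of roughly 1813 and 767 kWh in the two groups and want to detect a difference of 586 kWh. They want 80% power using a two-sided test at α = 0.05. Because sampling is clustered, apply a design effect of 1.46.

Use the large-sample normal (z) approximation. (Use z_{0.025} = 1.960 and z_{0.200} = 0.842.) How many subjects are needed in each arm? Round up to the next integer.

n = 130 per group

n = (z_{α/2} + z_β)² · (σ₁² + σ₂²) / δ²
  = (1.960 + 0.842)² · (1813² + 767² = 3875258) / 586²
  = 7.8512 · 3875258 / 343396
  = 88.60
Design effect: 1.46 × 88.60 = 129.36.
Round up → n = 130 per group.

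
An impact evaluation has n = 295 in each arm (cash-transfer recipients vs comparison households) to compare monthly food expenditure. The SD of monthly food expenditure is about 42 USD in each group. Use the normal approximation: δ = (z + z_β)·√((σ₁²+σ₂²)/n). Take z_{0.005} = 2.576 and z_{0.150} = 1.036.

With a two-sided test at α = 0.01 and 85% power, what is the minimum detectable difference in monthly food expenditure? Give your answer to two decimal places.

δ = (z_{α/2} + z_β) · √((σ₁²+σ₂²)/n)
  = (2.576 + 1.036) · √(3528/295)
  = 3.612 · √11.9593
  = 3.612 · 3.4582
  = 12.4911

Minimum detectable difference ≈ 12.49 USD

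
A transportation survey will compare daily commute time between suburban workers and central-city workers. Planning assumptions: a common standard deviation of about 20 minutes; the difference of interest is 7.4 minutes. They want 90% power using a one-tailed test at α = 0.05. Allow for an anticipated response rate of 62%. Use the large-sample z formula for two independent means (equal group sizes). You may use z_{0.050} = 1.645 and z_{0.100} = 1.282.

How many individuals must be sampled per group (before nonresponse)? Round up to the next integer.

n = 202 per group

n = (z_α + z_β)² · (σ₁² + σ₂²) / δ²
  = (1.645 + 1.282)² · (2·20² = 800) / 7.4²
  = 8.5673 · 800 / 54.76
  = 125.16
Adjust for 62% response: 125.16 / 0.62 = 201.87.
Round up → n = 202 per group.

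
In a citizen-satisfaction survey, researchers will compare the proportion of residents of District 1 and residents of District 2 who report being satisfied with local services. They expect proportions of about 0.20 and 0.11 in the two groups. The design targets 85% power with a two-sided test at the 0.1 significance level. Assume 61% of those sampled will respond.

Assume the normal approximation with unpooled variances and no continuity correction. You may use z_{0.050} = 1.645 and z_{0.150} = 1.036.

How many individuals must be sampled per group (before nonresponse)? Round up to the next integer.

n = (z_{α/2} + z_β)² · [p₁(1−p₁) + p₂(1−p₂)] / (p₁ − p₂)²
  = (1.645 + 1.036)² · (0.20·0.80 + 0.11·0.89) / (0.09)²
  = (2.681)² · (0.1600 + 0.0979) / 0.0081
  = 7.1878 · 0.2579 / 0.0081
  = 228.85
Adjust for 61% response: 228.85 / 0.61 = 375.17.
Round up → n = 376 per group.

n = 376 per group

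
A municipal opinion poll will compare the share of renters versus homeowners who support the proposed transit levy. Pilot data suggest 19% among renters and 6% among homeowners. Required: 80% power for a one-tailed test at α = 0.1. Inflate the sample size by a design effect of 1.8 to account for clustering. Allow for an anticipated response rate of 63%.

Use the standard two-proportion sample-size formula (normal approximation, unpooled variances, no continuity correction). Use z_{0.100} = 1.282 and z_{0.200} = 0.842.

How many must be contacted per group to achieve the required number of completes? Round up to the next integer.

n = (z_α + z_β)² · [p₁(1−p₁) + p₂(1−p₂)] / (p₁ − p₂)²
  = (1.282 + 0.842)² · (0.19·0.81 + 0.06·0.94) / (0.13)²
  = (2.124)² · (0.1539 + 0.0564) / 0.0169
  = 4.5114 · 0.2103 / 0.0169
  = 56.14
Design effect: 1.8 × 56.14 = 101.05.
Adjust for 63% response: 101.05 / 0.63 = 160.40.
Round up → n = 161 per group.

n = 161 per group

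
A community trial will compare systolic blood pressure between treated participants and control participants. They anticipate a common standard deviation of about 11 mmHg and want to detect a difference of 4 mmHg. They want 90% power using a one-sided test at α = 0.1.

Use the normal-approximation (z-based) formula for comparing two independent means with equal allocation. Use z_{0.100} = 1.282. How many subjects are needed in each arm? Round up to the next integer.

n = 100 per group

n = (z_α + z_β)² · (σ₁² + σ₂²) / δ²
  = (1.282 + 1.282)² · (2·11² = 242) / 4²
  = 6.5741 · 242 / 16
  = 99.43
Round up → n = 100 per group.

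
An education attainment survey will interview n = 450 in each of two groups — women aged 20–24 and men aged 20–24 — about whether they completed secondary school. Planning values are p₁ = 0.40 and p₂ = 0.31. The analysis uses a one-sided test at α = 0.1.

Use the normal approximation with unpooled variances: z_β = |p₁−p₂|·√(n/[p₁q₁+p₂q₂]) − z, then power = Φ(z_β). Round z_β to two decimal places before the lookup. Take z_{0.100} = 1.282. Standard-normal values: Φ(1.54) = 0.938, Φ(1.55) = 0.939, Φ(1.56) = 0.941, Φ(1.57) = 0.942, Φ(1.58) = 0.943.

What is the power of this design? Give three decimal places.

Power ≈ 0.939

z_β = |p₁−p₂|·√(n/[p₁q₁+p₂q₂]) − z_α
    = 0.09 · √(450/0.4539) − 1.282
    = 0.09 · 31.4866 − 1.282
    = 2.8338 − 1.282 = 1.5518 → 1.55
Power = Φ(1.55) = 0.939.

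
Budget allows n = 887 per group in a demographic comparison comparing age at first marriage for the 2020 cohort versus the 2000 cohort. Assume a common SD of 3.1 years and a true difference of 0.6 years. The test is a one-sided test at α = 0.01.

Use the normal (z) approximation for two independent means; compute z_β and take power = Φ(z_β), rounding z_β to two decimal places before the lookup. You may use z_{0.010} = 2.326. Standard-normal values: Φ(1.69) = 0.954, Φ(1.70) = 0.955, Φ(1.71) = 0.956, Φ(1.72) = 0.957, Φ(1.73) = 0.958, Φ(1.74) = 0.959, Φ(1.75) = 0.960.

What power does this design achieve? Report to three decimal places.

z_β = δ·√(n/(σ₁²+σ₂²)) − z_α
    = 0.6 · √(887/19.22) − 2.326
    = 0.6 · 6.79337 − 2.326
    = 4.0760 − 2.326 = 1.7500 → 1.75
Power = Φ(1.75) = 0.960.

Power ≈ 0.960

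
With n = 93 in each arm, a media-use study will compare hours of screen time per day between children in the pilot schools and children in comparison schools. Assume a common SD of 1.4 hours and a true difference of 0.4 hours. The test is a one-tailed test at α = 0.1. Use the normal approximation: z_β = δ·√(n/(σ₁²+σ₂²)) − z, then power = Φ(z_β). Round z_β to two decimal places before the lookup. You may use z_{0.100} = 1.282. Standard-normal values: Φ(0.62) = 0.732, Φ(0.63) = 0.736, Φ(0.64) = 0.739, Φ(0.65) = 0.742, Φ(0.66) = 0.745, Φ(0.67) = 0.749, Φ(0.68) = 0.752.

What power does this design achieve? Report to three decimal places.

z_β = δ·√(n/(σ₁²+σ₂²)) − z_α
    = 0.4 · √(93/3.92) − 1.282
    = 0.4 · 4.87078 − 1.282
    = 1.9483 − 1.282 = 0.6663 → 0.67
Power = Φ(0.67) = 0.749.

Power ≈ 0.749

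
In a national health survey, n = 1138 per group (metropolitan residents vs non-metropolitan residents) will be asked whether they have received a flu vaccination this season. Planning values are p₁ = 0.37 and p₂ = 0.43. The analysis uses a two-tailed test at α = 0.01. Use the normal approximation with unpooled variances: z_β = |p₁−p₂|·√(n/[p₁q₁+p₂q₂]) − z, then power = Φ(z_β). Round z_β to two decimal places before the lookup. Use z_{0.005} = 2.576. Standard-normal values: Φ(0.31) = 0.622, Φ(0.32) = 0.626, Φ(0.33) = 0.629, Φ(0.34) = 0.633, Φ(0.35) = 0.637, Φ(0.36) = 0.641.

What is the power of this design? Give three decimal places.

z_β = |p₁−p₂|·√(n/[p₁q₁+p₂q₂]) − z_{α/2}
    = 0.06 · √(1138/0.4782) − 2.576
    = 0.06 · 48.7828 − 2.576
    = 2.9270 − 2.576 = 0.3510 → 0.35
Power = Φ(0.35) = 0.637.

Power ≈ 0.637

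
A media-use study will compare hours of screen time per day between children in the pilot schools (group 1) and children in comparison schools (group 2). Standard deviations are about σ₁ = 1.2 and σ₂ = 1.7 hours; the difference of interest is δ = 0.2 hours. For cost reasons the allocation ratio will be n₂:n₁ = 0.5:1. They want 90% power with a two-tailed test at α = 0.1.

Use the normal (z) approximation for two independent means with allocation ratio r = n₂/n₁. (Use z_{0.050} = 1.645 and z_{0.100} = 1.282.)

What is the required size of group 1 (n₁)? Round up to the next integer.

n₁ = 1547

n₁ = (z_{α/2} + z_β)² · (σ₁² + σ₂²/r) / δ²
   = (1.645 + 1.282)² · (1.2² + 1.7²/0.5) / 0.2²
   = 8.5673 · (1.44 + 5.78) / 0.04
   = 8.5673 · 7.22 / 0.04
   = 1546.40
Round up → n₁ = 1547; n₂ = r·n₁ = 0.5 × 1547 = 774.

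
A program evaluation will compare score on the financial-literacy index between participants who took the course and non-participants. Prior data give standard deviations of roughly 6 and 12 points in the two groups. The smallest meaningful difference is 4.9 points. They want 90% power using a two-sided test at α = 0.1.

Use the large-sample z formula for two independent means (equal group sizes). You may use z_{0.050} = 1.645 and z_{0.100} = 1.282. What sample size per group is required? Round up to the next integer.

n = (z_{α/2} + z_β)² · (σ₁² + σ₂²) / δ²
  = (1.645 + 1.282)² · (6² + 12² = 180) / 4.9²
  = 8.5673 · 180 / 24.01
  = 64.23
Round up → n = 65 per group.

n = 65 per group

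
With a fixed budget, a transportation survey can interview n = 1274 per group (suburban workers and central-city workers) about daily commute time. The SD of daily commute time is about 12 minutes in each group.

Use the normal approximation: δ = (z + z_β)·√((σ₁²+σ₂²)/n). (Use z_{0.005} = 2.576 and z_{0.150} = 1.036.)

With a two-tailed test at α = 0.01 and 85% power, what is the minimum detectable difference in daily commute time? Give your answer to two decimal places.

Minimum detectable difference ≈ 1.72 minutes

δ = (z_{α/2} + z_β) · √((σ₁²+σ₂²)/n)
  = (2.576 + 1.036) · √(288/1274)
  = 3.612 · √0.22606
  = 3.612 · 0.4755
  = 1.7174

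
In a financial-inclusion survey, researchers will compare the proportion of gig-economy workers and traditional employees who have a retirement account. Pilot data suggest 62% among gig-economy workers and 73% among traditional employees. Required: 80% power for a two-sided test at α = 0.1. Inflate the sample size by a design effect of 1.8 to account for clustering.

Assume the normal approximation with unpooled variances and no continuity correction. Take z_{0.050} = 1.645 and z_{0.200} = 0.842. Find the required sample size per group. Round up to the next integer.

n = 399 per group

n = (z_{α/2} + z_β)² · [p₁(1−p₁) + p₂(1−p₂)] / (p₁ − p₂)²
  = (1.645 + 0.842)² · (0.62·0.38 + 0.73·0.27) / (-0.11)²
  = (2.487)² · (0.2356 + 0.1971) / 0.0121
  = 6.1852 · 0.4327 / 0.0121
  = 221.18
Design effect: 1.8 × 221.18 = 398.13.
Round up → n = 399 per group.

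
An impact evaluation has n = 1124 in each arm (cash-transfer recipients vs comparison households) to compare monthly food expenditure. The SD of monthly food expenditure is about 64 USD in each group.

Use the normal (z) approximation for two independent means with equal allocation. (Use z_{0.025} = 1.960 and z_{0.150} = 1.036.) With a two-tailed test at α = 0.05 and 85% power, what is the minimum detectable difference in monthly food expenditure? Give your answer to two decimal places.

Minimum detectable difference ≈ 8.09 USD

δ = (z_{α/2} + z_β) · √((σ₁²+σ₂²)/n)
  = (1.960 + 1.036) · √(8192/1124)
  = 2.996 · √7.2883
  = 2.996 · 2.6997
  = 8.0882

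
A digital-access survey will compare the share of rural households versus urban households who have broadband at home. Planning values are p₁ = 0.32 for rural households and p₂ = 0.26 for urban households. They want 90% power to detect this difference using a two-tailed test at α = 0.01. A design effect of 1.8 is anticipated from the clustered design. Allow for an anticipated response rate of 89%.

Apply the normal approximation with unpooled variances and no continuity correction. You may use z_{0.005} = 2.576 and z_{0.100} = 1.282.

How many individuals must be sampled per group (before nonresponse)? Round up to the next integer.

n = (z_{α/2} + z_β)² · [p₁(1−p₁) + p₂(1−p₂)] / (p₁ − p₂)²
  = (2.576 + 1.282)² · (0.32·0.68 + 0.26·0.74) / (0.06)²
  = (3.858)² · (0.2176 + 0.1924) / 0.0036
  = 14.8842 · 0.4100 / 0.0036
  = 1695.14
Design effect: 1.8 × 1695.14 = 3051.25.
Adjust for 89% response: 3051.25 / 0.89 = 3428.37.
Round up → n = 3429 per group.

n = 3429 per group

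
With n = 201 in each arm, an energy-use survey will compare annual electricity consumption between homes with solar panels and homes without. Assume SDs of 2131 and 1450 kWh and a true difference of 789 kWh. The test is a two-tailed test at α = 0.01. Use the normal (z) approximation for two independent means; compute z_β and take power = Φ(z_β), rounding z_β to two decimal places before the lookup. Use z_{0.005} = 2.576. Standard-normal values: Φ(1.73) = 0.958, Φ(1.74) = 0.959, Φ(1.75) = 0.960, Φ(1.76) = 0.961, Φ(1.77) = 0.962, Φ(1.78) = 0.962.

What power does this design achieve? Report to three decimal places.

z_β = δ·√(n/(σ₁²+σ₂²)) − z_{α/2}
    = 789 · √(201/6643661) − 2.576
    = 789 · 0.00550 − 2.576
    = 4.3398 − 2.576 = 1.7638 → 1.76
Power = Φ(1.76) = 0.961.

Power ≈ 0.961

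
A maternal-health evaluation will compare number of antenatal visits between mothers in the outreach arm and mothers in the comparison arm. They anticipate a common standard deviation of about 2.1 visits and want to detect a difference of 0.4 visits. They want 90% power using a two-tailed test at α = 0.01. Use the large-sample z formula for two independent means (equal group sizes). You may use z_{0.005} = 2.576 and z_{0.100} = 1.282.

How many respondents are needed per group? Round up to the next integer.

n = (z_{α/2} + z_β)² · (σ₁² + σ₂²) / δ²
  = (2.576 + 1.282)² · (2·2.1² = 8.82) / 0.4²
  = 14.8842 · 8.82 / 0.16
  = 820.49
Round up → n = 821 per group.

n = 821 per group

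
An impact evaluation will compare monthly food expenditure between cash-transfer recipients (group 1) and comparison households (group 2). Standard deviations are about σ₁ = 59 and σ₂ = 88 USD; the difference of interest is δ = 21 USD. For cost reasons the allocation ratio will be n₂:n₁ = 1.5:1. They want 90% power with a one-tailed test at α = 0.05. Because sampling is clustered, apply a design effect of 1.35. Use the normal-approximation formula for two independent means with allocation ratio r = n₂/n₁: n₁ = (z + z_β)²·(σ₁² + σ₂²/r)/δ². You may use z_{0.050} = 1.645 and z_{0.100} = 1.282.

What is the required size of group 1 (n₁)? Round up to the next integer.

n₁ = (z_α + z_β)² · (σ₁² + σ₂²/r) / δ²
   = (1.645 + 1.282)² · (59² + 88²/1.5) / 21²
   = 8.5673 · (3481 + 5162.7) / 441
   = 8.5673 · 8643.7 / 441
   = 167.92
Design effect: 1.35 × 167.92 = 226.69.
Round up → n₁ = 227; n₂ = r·n₁ = 1.5 × 227 = 341.

n₁ = 227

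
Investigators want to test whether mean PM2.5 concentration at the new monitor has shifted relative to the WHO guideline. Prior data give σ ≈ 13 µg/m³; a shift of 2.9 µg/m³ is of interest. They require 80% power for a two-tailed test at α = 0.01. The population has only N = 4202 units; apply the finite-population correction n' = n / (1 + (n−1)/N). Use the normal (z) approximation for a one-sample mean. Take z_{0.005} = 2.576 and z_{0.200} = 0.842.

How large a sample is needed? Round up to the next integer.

n = (z_{α/2} + z_β)² · σ² / δ²
  = (2.576 + 0.842)² · 13² / 2.9²
  = 11.6827 · 169 / 8.41
  = 234.77
Finite-population correction (N = 4202): 234.77 / (1 + (234.77 − 1)/4202) = 222.39.
Round up → n = 223.

n = 223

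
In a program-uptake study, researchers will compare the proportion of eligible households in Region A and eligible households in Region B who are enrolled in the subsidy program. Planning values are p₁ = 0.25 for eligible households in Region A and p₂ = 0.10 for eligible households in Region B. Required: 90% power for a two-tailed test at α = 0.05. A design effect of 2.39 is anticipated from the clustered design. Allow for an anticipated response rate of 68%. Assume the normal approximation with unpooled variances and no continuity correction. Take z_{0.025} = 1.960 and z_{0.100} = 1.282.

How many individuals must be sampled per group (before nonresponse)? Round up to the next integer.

n = 456 per group

n = (z_{α/2} + z_β)² · [p₁(1−p₁) + p₂(1−p₂)] / (p₁ − p₂)²
  = (1.960 + 1.282)² · (0.25·0.75 + 0.10·0.90) / (0.15)²
  = (3.242)² · (0.1875 + 0.0900) / 0.0225
  = 10.5106 · 0.2775 / 0.0225
  = 129.63
Design effect: 2.39 × 129.63 = 309.82.
Adjust for 68% response: 309.82 / 0.68 = 455.61.
Round up → n = 456 per group.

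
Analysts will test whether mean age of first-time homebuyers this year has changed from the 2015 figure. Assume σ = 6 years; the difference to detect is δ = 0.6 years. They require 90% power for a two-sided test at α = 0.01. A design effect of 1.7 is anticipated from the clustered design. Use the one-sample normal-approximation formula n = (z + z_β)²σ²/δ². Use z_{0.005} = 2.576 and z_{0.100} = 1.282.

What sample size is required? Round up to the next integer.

n = (z_{α/2} + z_β)² · σ² / δ²
  = (2.576 + 1.282)² · 6² / 0.6²
  = 14.8842 · 36 / 0.36
  = 1488.42
Design effect: 1.7 × 1488.42 = 2530.31.
Round up → n = 2531.

n = 2531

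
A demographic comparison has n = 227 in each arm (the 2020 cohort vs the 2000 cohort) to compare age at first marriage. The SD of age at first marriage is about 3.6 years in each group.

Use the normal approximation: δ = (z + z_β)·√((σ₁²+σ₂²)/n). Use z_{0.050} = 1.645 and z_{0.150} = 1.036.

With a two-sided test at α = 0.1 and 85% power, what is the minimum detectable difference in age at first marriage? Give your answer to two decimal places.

δ = (z_{α/2} + z_β) · √((σ₁²+σ₂²)/n)
  = (1.645 + 1.036) · √(25.92/227)
  = 2.681 · √0.11419
  = 2.681 · 0.3379
  = 0.9059

Minimum detectable difference ≈ 0.91 years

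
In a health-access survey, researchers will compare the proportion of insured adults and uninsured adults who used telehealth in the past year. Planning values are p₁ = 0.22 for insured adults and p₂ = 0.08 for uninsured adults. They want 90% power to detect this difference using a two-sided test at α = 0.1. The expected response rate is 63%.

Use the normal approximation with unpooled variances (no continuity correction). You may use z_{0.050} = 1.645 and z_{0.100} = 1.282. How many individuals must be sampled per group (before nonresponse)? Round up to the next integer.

n = 171 per group

n = (z_{α/2} + z_β)² · [p₁(1−p₁) + p₂(1−p₂)] / (p₁ − p₂)²
  = (1.645 + 1.282)² · (0.22·0.78 + 0.08·0.92) / (0.14)²
  = (2.927)² · (0.1716 + 0.0736) / 0.0196
  = 8.5673 · 0.2452 / 0.0196
  = 107.18
Adjust for 63% response: 107.18 / 0.63 = 170.13.
Round up → n = 171 per group.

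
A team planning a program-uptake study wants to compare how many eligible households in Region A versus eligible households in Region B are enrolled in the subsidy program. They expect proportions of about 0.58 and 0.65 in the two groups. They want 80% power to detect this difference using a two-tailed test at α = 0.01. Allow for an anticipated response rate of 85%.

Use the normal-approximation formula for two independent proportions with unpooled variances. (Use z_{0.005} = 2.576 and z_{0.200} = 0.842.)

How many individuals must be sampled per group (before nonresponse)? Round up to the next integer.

n = (z_{α/2} + z_β)² · [p₁(1−p₁) + p₂(1−p₂)] / (p₁ − p₂)²
  = (2.576 + 0.842)² · (0.58·0.42 + 0.65·0.35) / (-0.07)²
  = (3.418)² · (0.2436 + 0.2275) / 0.0049
  = 11.6827 · 0.4711 / 0.0049
  = 1123.21
Adjust for 85% response: 1123.21 / 0.85 = 1321.42.
Round up → n = 1322 per group.

n = 1322 per group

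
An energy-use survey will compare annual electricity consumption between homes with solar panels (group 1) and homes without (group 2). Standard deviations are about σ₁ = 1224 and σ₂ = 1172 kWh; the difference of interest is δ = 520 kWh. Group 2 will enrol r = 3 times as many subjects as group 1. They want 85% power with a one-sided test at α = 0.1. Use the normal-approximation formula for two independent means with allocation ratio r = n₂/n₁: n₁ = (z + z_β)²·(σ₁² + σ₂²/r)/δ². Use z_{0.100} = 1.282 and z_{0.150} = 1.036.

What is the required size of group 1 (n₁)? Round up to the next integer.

n₁ = (z_α + z_β)² · (σ₁² + σ₂²/r) / δ²
   = (1.282 + 1.036)² · (1224² + 1172²/3) / 520²
   = 5.3731 · (1498176 + 457861.3) / 270400
   = 5.3731 · 1956037.3 / 270400
   = 38.87
Round up → n₁ = 39; n₂ = r·n₁ = 3 × 39 = 117.

n₁ = 39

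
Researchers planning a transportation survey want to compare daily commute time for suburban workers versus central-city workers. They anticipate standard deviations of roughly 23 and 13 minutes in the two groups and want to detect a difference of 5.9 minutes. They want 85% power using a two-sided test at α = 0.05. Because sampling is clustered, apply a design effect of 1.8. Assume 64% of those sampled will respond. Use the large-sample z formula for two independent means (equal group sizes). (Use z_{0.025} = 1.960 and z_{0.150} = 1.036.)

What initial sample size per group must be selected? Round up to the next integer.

n = 507 per group

n = (z_{α/2} + z_β)² · (σ₁² + σ₂²) / δ²
  = (1.960 + 1.036)² · (23² + 13² = 698) / 5.9²
  = 8.9760 · 698 / 34.81
  = 179.98
Design effect: 1.8 × 179.98 = 323.97.
Adjust for 64% response: 323.97 / 0.64 = 506.21.
Round up → n = 507 per group.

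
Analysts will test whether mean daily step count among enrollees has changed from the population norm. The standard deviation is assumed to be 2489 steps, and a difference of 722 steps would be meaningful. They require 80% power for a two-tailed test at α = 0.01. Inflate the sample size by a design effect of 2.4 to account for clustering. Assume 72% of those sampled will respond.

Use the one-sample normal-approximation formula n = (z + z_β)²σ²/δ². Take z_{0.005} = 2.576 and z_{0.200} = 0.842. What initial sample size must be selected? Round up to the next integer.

n = (z_{α/2} + z_β)² · σ² / δ²
  = (2.576 + 0.842)² · 2489² / 722²
  = 11.6827 · 6195121 / 521284
  = 138.84
Design effect: 2.4 × 138.84 = 333.22.
Adjust for 72% response: 333.22 / 0.72 = 462.81.
Round up → n = 463.

n = 463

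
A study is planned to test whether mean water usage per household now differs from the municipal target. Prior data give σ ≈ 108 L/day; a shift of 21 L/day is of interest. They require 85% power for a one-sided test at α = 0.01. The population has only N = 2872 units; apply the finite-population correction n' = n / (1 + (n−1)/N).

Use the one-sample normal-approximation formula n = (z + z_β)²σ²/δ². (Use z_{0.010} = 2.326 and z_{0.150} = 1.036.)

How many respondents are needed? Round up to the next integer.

n = (z_α + z_β)² · σ² / δ²
  = (2.326 + 1.036)² · 108² / 21²
  = 11.3030 · 11664 / 441
  = 298.95
Finite-population correction (N = 2872): 298.95 / (1 + (298.95 − 1)/2872) = 270.85.
Round up → n = 271.

n = 271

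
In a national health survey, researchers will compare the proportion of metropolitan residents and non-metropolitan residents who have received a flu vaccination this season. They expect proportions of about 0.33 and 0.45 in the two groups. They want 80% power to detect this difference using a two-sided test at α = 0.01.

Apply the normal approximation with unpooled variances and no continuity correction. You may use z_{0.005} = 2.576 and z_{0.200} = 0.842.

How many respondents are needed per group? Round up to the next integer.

n = 381 per group

n = (z_{α/2} + z_β)² · [p₁(1−p₁) + p₂(1−p₂)] / (p₁ − p₂)²
  = (2.576 + 0.842)² · (0.33·0.67 + 0.45·0.55) / (-0.12)²
  = (3.418)² · (0.2211 + 0.2475) / 0.0144
  = 11.6827 · 0.4686 / 0.0144
  = 380.18
Round up → n = 381 per group.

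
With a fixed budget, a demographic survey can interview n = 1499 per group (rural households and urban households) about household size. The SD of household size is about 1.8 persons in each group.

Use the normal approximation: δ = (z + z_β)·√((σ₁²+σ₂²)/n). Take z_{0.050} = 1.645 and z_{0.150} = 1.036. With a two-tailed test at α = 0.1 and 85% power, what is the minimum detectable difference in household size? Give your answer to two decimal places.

Minimum detectable difference ≈ 0.18 persons

δ = (z_{α/2} + z_β) · √((σ₁²+σ₂²)/n)
  = (1.645 + 1.036) · √(6.48/1499)
  = 2.681 · √0.00432
  = 2.681 · 0.0657
  = 0.1763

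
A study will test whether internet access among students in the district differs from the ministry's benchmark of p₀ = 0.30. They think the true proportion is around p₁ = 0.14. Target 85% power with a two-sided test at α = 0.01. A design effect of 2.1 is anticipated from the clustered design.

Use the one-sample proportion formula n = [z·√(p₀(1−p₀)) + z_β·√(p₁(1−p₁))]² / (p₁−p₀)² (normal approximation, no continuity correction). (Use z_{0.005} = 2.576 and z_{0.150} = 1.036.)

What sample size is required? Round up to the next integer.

n = [z_{α/2}·√(p₀q₀) + z_β·√(p₁q₁)]² / (p₁ − p₀)²
  = [2.576·√(0.30·0.70) + 1.036·√(0.14·0.86)]² / (-0.16)²
  = [2.576·0.4583 + 1.036·0.3470]² / 0.0256
  = [1.5400]² / 0.0256
  = 92.63
Design effect: 2.1 × 92.63 = 194.53.
Round up → n = 195.

n = 195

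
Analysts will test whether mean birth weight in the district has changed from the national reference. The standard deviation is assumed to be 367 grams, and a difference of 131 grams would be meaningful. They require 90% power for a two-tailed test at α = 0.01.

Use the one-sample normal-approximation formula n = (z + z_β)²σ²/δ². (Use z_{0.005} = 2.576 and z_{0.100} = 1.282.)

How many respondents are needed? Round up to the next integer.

n = (z_{α/2} + z_β)² · σ² / δ²
  = (2.576 + 1.282)² · 367² / 131²
  = 14.8842 · 134689 / 17161
  = 116.82
Round up → n = 117.

n = 117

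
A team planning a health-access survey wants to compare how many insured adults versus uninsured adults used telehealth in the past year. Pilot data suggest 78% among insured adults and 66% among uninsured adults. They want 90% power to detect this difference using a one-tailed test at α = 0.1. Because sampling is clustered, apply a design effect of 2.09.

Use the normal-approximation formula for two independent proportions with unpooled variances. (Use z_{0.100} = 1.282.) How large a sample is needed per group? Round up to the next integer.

n = (z_α + z_β)² · [p₁(1−p₁) + p₂(1−p₂)] / (p₁ − p₂)²
  = (1.282 + 1.282)² · (0.78·0.22 + 0.66·0.34) / (0.12)²
  = (2.564)² · (0.1716 + 0.2244) / 0.0144
  = 6.5741 · 0.3960 / 0.0144
  = 180.79
Design effect: 2.09 × 180.79 = 377.85.
Round up → n = 378 per group.

n = 378 per group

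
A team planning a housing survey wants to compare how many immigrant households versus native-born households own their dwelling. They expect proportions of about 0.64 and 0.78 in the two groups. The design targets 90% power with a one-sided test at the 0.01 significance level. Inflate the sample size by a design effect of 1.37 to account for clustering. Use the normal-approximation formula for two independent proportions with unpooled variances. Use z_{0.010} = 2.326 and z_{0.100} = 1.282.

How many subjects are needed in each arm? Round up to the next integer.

n = (z_α + z_β)² · [p₁(1−p₁) + p₂(1−p₂)] / (p₁ − p₂)²
  = (2.326 + 1.282)² · (0.64·0.36 + 0.78·0.22) / (-0.14)²
  = (3.608)² · (0.2304 + 0.1716) / 0.0196
  = 13.0177 · 0.4020 / 0.0196
  = 266.99
Design effect: 1.37 × 266.99 = 365.78.
Round up → n = 366 per group.

n = 366 per group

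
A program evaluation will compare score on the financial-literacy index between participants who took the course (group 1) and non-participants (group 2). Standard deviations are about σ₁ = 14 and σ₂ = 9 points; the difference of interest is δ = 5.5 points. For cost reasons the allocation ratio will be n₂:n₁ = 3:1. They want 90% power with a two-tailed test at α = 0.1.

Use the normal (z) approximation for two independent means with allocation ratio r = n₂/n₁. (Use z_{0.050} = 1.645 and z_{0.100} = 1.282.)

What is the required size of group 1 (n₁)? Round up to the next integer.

n₁ = 64

n₁ = (z_{α/2} + z_β)² · (σ₁² + σ₂²/r) / δ²
   = (1.645 + 1.282)² · (14² + 9²/3) / 5.5²
   = 8.5673 · (196 + 27) / 30.25
   = 8.5673 · 223 / 30.25
   = 63.16
Round up → n₁ = 64; n₂ = r·n₁ = 3 × 64 = 192.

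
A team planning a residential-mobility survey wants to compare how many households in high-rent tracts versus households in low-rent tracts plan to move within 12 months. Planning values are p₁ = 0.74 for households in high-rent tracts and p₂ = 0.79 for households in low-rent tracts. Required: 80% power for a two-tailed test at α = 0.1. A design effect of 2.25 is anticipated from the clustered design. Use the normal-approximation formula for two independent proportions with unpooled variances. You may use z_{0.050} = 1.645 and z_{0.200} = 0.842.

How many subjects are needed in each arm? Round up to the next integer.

n = 1995 per group

n = (z_{α/2} + z_β)² · [p₁(1−p₁) + p₂(1−p₂)] / (p₁ − p₂)²
  = (1.645 + 0.842)² · (0.74·0.26 + 0.79·0.21) / (-0.05)²
  = (2.487)² · (0.1924 + 0.1659) / 0.0025
  = 6.1852 · 0.3583 / 0.0025
  = 886.46
Design effect: 2.25 × 886.46 = 1994.53.
Round up → n = 1995 per group.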